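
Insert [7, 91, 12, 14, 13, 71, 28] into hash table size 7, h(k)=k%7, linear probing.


Insert 7: h=0 -> slot 0
Insert 91: h=0, 1 probes -> slot 1
Insert 12: h=5 -> slot 5
Insert 14: h=0, 2 probes -> slot 2
Insert 13: h=6 -> slot 6
Insert 71: h=1, 2 probes -> slot 3
Insert 28: h=0, 4 probes -> slot 4

Table: [7, 91, 14, 71, 28, 12, 13]


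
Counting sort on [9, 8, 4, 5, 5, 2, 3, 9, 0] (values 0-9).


Input: [9, 8, 4, 5, 5, 2, 3, 9, 0]
Counts: [1, 0, 1, 1, 1, 2, 0, 0, 1, 2]

Sorted: [0, 2, 3, 4, 5, 5, 8, 9, 9]


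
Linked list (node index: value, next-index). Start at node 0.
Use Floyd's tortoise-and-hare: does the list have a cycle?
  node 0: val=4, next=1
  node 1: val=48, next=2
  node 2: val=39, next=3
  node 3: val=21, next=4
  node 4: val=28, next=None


Floyd's tortoise (slow, +1) and hare (fast, +2):
  init: slow=0, fast=0
  step 1: slow=1, fast=2
  step 2: slow=2, fast=4
  step 3: fast -> None, no cycle

Cycle: no


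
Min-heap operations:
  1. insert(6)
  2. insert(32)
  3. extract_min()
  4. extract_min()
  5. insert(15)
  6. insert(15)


insert(6) -> [6]
insert(32) -> [6, 32]
extract_min()->6, [32]
extract_min()->32, []
insert(15) -> [15]
insert(15) -> [15, 15]

Final heap: [15, 15]


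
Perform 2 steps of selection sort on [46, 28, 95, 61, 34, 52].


Initial: [46, 28, 95, 61, 34, 52]
Step 1: min=28 at 1
  Swap: [28, 46, 95, 61, 34, 52]
Step 2: min=34 at 4
  Swap: [28, 34, 95, 61, 46, 52]

After 2 steps: [28, 34, 95, 61, 46, 52]


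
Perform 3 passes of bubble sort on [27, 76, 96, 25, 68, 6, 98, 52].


Initial: [27, 76, 96, 25, 68, 6, 98, 52]
Pass 1: [27, 76, 25, 68, 6, 96, 52, 98] (4 swaps)
Pass 2: [27, 25, 68, 6, 76, 52, 96, 98] (4 swaps)
Pass 3: [25, 27, 6, 68, 52, 76, 96, 98] (3 swaps)

After 3 passes: [25, 27, 6, 68, 52, 76, 96, 98]


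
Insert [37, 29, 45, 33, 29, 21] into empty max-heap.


Insert 37: [37]
Insert 29: [37, 29]
Insert 45: [45, 29, 37]
Insert 33: [45, 33, 37, 29]
Insert 29: [45, 33, 37, 29, 29]
Insert 21: [45, 33, 37, 29, 29, 21]

Final heap: [45, 33, 37, 29, 29, 21]


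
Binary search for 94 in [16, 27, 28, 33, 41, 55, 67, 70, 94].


Step 1: lo=0, hi=8, mid=4, val=41
Step 2: lo=5, hi=8, mid=6, val=67
Step 3: lo=7, hi=8, mid=7, val=70
Step 4: lo=8, hi=8, mid=8, val=94

Found at index 8


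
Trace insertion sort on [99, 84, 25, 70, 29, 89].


Initial: [99, 84, 25, 70, 29, 89]
Insert 84: [84, 99, 25, 70, 29, 89]
Insert 25: [25, 84, 99, 70, 29, 89]
Insert 70: [25, 70, 84, 99, 29, 89]
Insert 29: [25, 29, 70, 84, 99, 89]
Insert 89: [25, 29, 70, 84, 89, 99]

Sorted: [25, 29, 70, 84, 89, 99]


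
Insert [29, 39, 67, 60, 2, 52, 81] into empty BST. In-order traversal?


Insert 29: root
Insert 39: R from 29
Insert 67: R from 29 -> R from 39
Insert 60: R from 29 -> R from 39 -> L from 67
Insert 2: L from 29
Insert 52: R from 29 -> R from 39 -> L from 67 -> L from 60
Insert 81: R from 29 -> R from 39 -> R from 67

In-order: [2, 29, 39, 52, 60, 67, 81]


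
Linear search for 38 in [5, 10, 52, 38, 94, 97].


i=0: 5!=38
i=1: 10!=38
i=2: 52!=38
i=3: 38==38 found!

Found at 3, 4 comps


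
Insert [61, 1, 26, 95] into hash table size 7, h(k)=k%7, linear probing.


Insert 61: h=5 -> slot 5
Insert 1: h=1 -> slot 1
Insert 26: h=5, 1 probes -> slot 6
Insert 95: h=4 -> slot 4

Table: [None, 1, None, None, 95, 61, 26]


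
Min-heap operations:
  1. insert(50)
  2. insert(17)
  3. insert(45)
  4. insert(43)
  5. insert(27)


insert(50) -> [50]
insert(17) -> [17, 50]
insert(45) -> [17, 50, 45]
insert(43) -> [17, 43, 45, 50]
insert(27) -> [17, 27, 45, 50, 43]

Final heap: [17, 27, 45, 50, 43]


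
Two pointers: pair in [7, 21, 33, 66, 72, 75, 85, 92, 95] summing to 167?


lo=0(7)+hi=8(95)=102
lo=1(21)+hi=8(95)=116
lo=2(33)+hi=8(95)=128
lo=3(66)+hi=8(95)=161
lo=4(72)+hi=8(95)=167

Yes: 72+95=167


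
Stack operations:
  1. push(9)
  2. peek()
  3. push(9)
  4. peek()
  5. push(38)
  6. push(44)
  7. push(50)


push(9) -> [9]
peek()->9
push(9) -> [9, 9]
peek()->9
push(38) -> [9, 9, 38]
push(44) -> [9, 9, 38, 44]
push(50) -> [9, 9, 38, 44, 50]

Final stack: [9, 9, 38, 44, 50]


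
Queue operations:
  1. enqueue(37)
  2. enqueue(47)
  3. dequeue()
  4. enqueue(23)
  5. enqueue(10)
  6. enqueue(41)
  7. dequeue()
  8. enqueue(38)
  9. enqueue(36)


enqueue(37) -> [37]
enqueue(47) -> [37, 47]
dequeue()->37, [47]
enqueue(23) -> [47, 23]
enqueue(10) -> [47, 23, 10]
enqueue(41) -> [47, 23, 10, 41]
dequeue()->47, [23, 10, 41]
enqueue(38) -> [23, 10, 41, 38]
enqueue(36) -> [23, 10, 41, 38, 36]

Final queue: [23, 10, 41, 38, 36]


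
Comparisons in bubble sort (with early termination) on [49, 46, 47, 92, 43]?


Algorithm: bubble sort (with early termination)
Input: [49, 46, 47, 92, 43]
Sorted: [43, 46, 47, 49, 92]

10


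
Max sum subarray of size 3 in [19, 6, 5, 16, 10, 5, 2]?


[0:3]: 30
[1:4]: 27
[2:5]: 31
[3:6]: 31
[4:7]: 17

Max: 31 at [2:5]


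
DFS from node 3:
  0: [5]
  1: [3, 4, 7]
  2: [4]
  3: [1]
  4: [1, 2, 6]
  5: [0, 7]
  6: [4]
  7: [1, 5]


Visit 3, push [1]
Visit 1, push [7, 4]
Visit 4, push [6, 2]
Visit 2, push []
Visit 6, push []
Visit 7, push [5]
Visit 5, push [0]
Visit 0, push []

DFS order: [3, 1, 4, 2, 6, 7, 5, 0]


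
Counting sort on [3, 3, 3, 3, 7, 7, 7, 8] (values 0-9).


Input: [3, 3, 3, 3, 7, 7, 7, 8]
Counts: [0, 0, 0, 4, 0, 0, 0, 3, 1, 0]

Sorted: [3, 3, 3, 3, 7, 7, 7, 8]


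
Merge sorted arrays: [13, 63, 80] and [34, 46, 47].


Take 13 from A
Take 34 from B
Take 46 from B
Take 47 from B

Merged: [13, 34, 46, 47, 63, 80]


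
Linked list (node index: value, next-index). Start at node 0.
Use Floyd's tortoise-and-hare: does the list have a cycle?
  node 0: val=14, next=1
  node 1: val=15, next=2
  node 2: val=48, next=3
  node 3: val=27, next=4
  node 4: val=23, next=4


Floyd's tortoise (slow, +1) and hare (fast, +2):
  init: slow=0, fast=0
  step 1: slow=1, fast=2
  step 2: slow=2, fast=4
  step 3: slow=3, fast=4
  step 4: slow=4, fast=4
  slow == fast at node 4: cycle detected

Cycle: yes


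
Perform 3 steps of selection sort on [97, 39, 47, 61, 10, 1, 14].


Initial: [97, 39, 47, 61, 10, 1, 14]
Step 1: min=1 at 5
  Swap: [1, 39, 47, 61, 10, 97, 14]
Step 2: min=10 at 4
  Swap: [1, 10, 47, 61, 39, 97, 14]
Step 3: min=14 at 6
  Swap: [1, 10, 14, 61, 39, 97, 47]

After 3 steps: [1, 10, 14, 61, 39, 97, 47]


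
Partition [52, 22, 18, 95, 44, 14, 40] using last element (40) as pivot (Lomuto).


Pivot: 40
  22 <= 40: swap -> [22, 52, 18, 95, 44, 14, 40]
  18 <= 40: swap -> [22, 18, 52, 95, 44, 14, 40]
  14 <= 40: swap -> [22, 18, 14, 95, 44, 52, 40]
Place pivot at 3: [22, 18, 14, 40, 44, 52, 95]

Partitioned: [22, 18, 14, 40, 44, 52, 95]


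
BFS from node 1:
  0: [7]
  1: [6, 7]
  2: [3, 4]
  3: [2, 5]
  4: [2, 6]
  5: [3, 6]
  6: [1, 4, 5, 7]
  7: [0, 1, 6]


Visit 1, enqueue [6, 7]
Visit 6, enqueue [4, 5]
Visit 7, enqueue [0]
Visit 4, enqueue [2]
Visit 5, enqueue [3]
Visit 0, enqueue []
Visit 2, enqueue []
Visit 3, enqueue []

BFS order: [1, 6, 7, 4, 5, 0, 2, 3]


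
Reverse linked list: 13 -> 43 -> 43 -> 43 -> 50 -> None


Step 1: curr=13, set curr.next=prev(None) | reversed so far: 13
Step 2: curr=43, set curr.next=prev(13) | reversed so far: 43 -> 13
Step 3: curr=43, set curr.next=prev(43) | reversed so far: 43 -> 43 -> 13
Step 4: curr=43, set curr.next=prev(43) | reversed so far: 43 -> 43 -> 43 -> 13
Step 5: curr=50, set curr.next=prev(43) | reversed so far: 50 -> 43 -> 43 -> 43 -> 13

50 -> 43 -> 43 -> 43 -> 13 -> None


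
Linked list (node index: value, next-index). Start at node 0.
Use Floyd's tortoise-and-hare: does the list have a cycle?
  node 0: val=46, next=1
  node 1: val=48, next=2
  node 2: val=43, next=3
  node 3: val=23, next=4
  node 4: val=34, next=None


Floyd's tortoise (slow, +1) and hare (fast, +2):
  init: slow=0, fast=0
  step 1: slow=1, fast=2
  step 2: slow=2, fast=4
  step 3: fast -> None, no cycle

Cycle: no


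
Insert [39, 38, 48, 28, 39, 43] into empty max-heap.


Insert 39: [39]
Insert 38: [39, 38]
Insert 48: [48, 38, 39]
Insert 28: [48, 38, 39, 28]
Insert 39: [48, 39, 39, 28, 38]
Insert 43: [48, 39, 43, 28, 38, 39]

Final heap: [48, 39, 43, 28, 38, 39]


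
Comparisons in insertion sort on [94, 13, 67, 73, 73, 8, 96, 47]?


Algorithm: insertion sort
Input: [94, 13, 67, 73, 73, 8, 96, 47]
Sorted: [8, 13, 47, 67, 73, 73, 94, 96]

19


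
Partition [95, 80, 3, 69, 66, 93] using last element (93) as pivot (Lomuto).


Pivot: 93
  80 <= 93: swap -> [80, 95, 3, 69, 66, 93]
  3 <= 93: swap -> [80, 3, 95, 69, 66, 93]
  69 <= 93: swap -> [80, 3, 69, 95, 66, 93]
  66 <= 93: swap -> [80, 3, 69, 66, 95, 93]
Place pivot at 4: [80, 3, 69, 66, 93, 95]

Partitioned: [80, 3, 69, 66, 93, 95]


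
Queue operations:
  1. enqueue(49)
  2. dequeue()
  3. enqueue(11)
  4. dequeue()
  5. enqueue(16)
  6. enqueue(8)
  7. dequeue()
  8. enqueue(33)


enqueue(49) -> [49]
dequeue()->49, []
enqueue(11) -> [11]
dequeue()->11, []
enqueue(16) -> [16]
enqueue(8) -> [16, 8]
dequeue()->16, [8]
enqueue(33) -> [8, 33]

Final queue: [8, 33]


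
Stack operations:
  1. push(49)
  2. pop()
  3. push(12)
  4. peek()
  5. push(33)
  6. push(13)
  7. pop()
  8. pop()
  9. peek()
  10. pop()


push(49) -> [49]
pop()->49, []
push(12) -> [12]
peek()->12
push(33) -> [12, 33]
push(13) -> [12, 33, 13]
pop()->13, [12, 33]
pop()->33, [12]
peek()->12
pop()->12, []

Final stack: []


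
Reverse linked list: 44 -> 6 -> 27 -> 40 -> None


Step 1: curr=44, set curr.next=prev(None) | reversed so far: 44
Step 2: curr=6, set curr.next=prev(44) | reversed so far: 6 -> 44
Step 3: curr=27, set curr.next=prev(6) | reversed so far: 27 -> 6 -> 44
Step 4: curr=40, set curr.next=prev(27) | reversed so far: 40 -> 27 -> 6 -> 44

40 -> 27 -> 6 -> 44 -> None


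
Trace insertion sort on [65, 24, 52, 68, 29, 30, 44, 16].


Initial: [65, 24, 52, 68, 29, 30, 44, 16]
Insert 24: [24, 65, 52, 68, 29, 30, 44, 16]
Insert 52: [24, 52, 65, 68, 29, 30, 44, 16]
Insert 68: [24, 52, 65, 68, 29, 30, 44, 16]
Insert 29: [24, 29, 52, 65, 68, 30, 44, 16]
Insert 30: [24, 29, 30, 52, 65, 68, 44, 16]
Insert 44: [24, 29, 30, 44, 52, 65, 68, 16]
Insert 16: [16, 24, 29, 30, 44, 52, 65, 68]

Sorted: [16, 24, 29, 30, 44, 52, 65, 68]


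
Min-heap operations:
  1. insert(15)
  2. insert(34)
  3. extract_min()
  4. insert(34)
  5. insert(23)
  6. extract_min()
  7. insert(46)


insert(15) -> [15]
insert(34) -> [15, 34]
extract_min()->15, [34]
insert(34) -> [34, 34]
insert(23) -> [23, 34, 34]
extract_min()->23, [34, 34]
insert(46) -> [34, 34, 46]

Final heap: [34, 34, 46]


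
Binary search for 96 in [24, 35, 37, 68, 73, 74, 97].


Step 1: lo=0, hi=6, mid=3, val=68
Step 2: lo=4, hi=6, mid=5, val=74
Step 3: lo=6, hi=6, mid=6, val=97

Not found


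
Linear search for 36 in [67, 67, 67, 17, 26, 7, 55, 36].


i=0: 67!=36
i=1: 67!=36
i=2: 67!=36
i=3: 17!=36
i=4: 26!=36
i=5: 7!=36
i=6: 55!=36
i=7: 36==36 found!

Found at 7, 8 comps


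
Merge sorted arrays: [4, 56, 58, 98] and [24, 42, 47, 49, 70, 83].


Take 4 from A
Take 24 from B
Take 42 from B
Take 47 from B
Take 49 from B
Take 56 from A
Take 58 from A
Take 70 from B
Take 83 from B

Merged: [4, 24, 42, 47, 49, 56, 58, 70, 83, 98]


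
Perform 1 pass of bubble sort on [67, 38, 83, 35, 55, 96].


Initial: [67, 38, 83, 35, 55, 96]
Pass 1: [38, 67, 35, 55, 83, 96] (3 swaps)

After 1 pass: [38, 67, 35, 55, 83, 96]


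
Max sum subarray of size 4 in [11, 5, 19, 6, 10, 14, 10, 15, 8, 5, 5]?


[0:4]: 41
[1:5]: 40
[2:6]: 49
[3:7]: 40
[4:8]: 49
[5:9]: 47
[6:10]: 38
[7:11]: 33

Max: 49 at [2:6]


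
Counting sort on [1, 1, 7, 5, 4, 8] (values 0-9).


Input: [1, 1, 7, 5, 4, 8]
Counts: [0, 2, 0, 0, 1, 1, 0, 1, 1, 0]

Sorted: [1, 1, 4, 5, 7, 8]


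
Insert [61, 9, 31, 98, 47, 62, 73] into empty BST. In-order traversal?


Insert 61: root
Insert 9: L from 61
Insert 31: L from 61 -> R from 9
Insert 98: R from 61
Insert 47: L from 61 -> R from 9 -> R from 31
Insert 62: R from 61 -> L from 98
Insert 73: R from 61 -> L from 98 -> R from 62

In-order: [9, 31, 47, 61, 62, 73, 98]


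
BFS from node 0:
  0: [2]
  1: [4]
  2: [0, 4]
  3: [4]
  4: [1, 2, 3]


Visit 0, enqueue [2]
Visit 2, enqueue [4]
Visit 4, enqueue [1, 3]
Visit 1, enqueue []
Visit 3, enqueue []

BFS order: [0, 2, 4, 1, 3]


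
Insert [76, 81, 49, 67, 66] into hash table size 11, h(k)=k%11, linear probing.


Insert 76: h=10 -> slot 10
Insert 81: h=4 -> slot 4
Insert 49: h=5 -> slot 5
Insert 67: h=1 -> slot 1
Insert 66: h=0 -> slot 0

Table: [66, 67, None, None, 81, 49, None, None, None, None, 76]


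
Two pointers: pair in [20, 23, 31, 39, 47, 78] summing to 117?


lo=0(20)+hi=5(78)=98
lo=1(23)+hi=5(78)=101
lo=2(31)+hi=5(78)=109
lo=3(39)+hi=5(78)=117

Yes: 39+78=117


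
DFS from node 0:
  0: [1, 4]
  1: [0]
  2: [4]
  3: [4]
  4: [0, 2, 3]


Visit 0, push [4, 1]
Visit 1, push []
Visit 4, push [3, 2]
Visit 2, push []
Visit 3, push []

DFS order: [0, 1, 4, 2, 3]


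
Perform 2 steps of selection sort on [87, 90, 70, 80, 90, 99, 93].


Initial: [87, 90, 70, 80, 90, 99, 93]
Step 1: min=70 at 2
  Swap: [70, 90, 87, 80, 90, 99, 93]
Step 2: min=80 at 3
  Swap: [70, 80, 87, 90, 90, 99, 93]

After 2 steps: [70, 80, 87, 90, 90, 99, 93]


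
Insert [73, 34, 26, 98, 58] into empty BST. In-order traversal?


Insert 73: root
Insert 34: L from 73
Insert 26: L from 73 -> L from 34
Insert 98: R from 73
Insert 58: L from 73 -> R from 34

In-order: [26, 34, 58, 73, 98]


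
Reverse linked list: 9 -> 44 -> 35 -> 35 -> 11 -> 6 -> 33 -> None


Step 1: curr=9, set curr.next=prev(None) | reversed so far: 9
Step 2: curr=44, set curr.next=prev(9) | reversed so far: 44 -> 9
Step 3: curr=35, set curr.next=prev(44) | reversed so far: 35 -> 44 -> 9
Step 4: curr=35, set curr.next=prev(35) | reversed so far: 35 -> 35 -> 44 -> 9
Step 5: curr=11, set curr.next=prev(35) | reversed so far: 11 -> 35 -> 35 -> 44 -> 9
Step 6: curr=6, set curr.next=prev(11) | reversed so far: 6 -> 11 -> 35 -> 35 -> 44 -> 9
Step 7: curr=33, set curr.next=prev(6) | reversed so far: 33 -> 6 -> 11 -> 35 -> 35 -> 44 -> 9

33 -> 6 -> 11 -> 35 -> 35 -> 44 -> 9 -> None


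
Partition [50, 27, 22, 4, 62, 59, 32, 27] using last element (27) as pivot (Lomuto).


Pivot: 27
  27 <= 27: swap -> [27, 50, 22, 4, 62, 59, 32, 27]
  22 <= 27: swap -> [27, 22, 50, 4, 62, 59, 32, 27]
  4 <= 27: swap -> [27, 22, 4, 50, 62, 59, 32, 27]
Place pivot at 3: [27, 22, 4, 27, 62, 59, 32, 50]

Partitioned: [27, 22, 4, 27, 62, 59, 32, 50]


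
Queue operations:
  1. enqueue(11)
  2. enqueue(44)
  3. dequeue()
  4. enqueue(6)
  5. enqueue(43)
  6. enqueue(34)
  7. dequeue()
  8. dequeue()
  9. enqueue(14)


enqueue(11) -> [11]
enqueue(44) -> [11, 44]
dequeue()->11, [44]
enqueue(6) -> [44, 6]
enqueue(43) -> [44, 6, 43]
enqueue(34) -> [44, 6, 43, 34]
dequeue()->44, [6, 43, 34]
dequeue()->6, [43, 34]
enqueue(14) -> [43, 34, 14]

Final queue: [43, 34, 14]


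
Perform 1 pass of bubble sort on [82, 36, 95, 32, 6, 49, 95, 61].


Initial: [82, 36, 95, 32, 6, 49, 95, 61]
Pass 1: [36, 82, 32, 6, 49, 95, 61, 95] (5 swaps)

After 1 pass: [36, 82, 32, 6, 49, 95, 61, 95]


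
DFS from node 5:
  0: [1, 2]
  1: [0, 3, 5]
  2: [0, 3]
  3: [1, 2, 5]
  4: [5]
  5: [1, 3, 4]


Visit 5, push [4, 3, 1]
Visit 1, push [3, 0]
Visit 0, push [2]
Visit 2, push [3]
Visit 3, push []
Visit 4, push []

DFS order: [5, 1, 0, 2, 3, 4]


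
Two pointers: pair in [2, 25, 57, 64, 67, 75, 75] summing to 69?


lo=0(2)+hi=6(75)=77
lo=0(2)+hi=5(75)=77
lo=0(2)+hi=4(67)=69

Yes: 2+67=69


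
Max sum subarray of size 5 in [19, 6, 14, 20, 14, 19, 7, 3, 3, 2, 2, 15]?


[0:5]: 73
[1:6]: 73
[2:7]: 74
[3:8]: 63
[4:9]: 46
[5:10]: 34
[6:11]: 17
[7:12]: 25

Max: 74 at [2:7]


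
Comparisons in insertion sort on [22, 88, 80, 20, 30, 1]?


Algorithm: insertion sort
Input: [22, 88, 80, 20, 30, 1]
Sorted: [1, 20, 22, 30, 80, 88]

14


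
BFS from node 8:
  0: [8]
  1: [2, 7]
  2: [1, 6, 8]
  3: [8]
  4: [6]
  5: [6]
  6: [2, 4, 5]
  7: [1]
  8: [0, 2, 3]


Visit 8, enqueue [0, 2, 3]
Visit 0, enqueue []
Visit 2, enqueue [1, 6]
Visit 3, enqueue []
Visit 1, enqueue [7]
Visit 6, enqueue [4, 5]
Visit 7, enqueue []
Visit 4, enqueue []
Visit 5, enqueue []

BFS order: [8, 0, 2, 3, 1, 6, 7, 4, 5]


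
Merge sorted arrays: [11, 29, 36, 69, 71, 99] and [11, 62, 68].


Take 11 from A
Take 11 from B
Take 29 from A
Take 36 from A
Take 62 from B
Take 68 from B

Merged: [11, 11, 29, 36, 62, 68, 69, 71, 99]


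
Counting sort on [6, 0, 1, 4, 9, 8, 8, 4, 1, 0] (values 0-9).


Input: [6, 0, 1, 4, 9, 8, 8, 4, 1, 0]
Counts: [2, 2, 0, 0, 2, 0, 1, 0, 2, 1]

Sorted: [0, 0, 1, 1, 4, 4, 6, 8, 8, 9]


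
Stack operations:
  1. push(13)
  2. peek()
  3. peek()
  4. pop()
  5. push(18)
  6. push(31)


push(13) -> [13]
peek()->13
peek()->13
pop()->13, []
push(18) -> [18]
push(31) -> [18, 31]

Final stack: [18, 31]


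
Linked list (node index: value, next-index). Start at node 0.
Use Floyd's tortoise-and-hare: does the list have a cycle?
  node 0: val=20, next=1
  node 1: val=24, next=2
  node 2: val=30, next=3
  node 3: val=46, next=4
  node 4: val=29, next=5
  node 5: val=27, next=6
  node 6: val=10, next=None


Floyd's tortoise (slow, +1) and hare (fast, +2):
  init: slow=0, fast=0
  step 1: slow=1, fast=2
  step 2: slow=2, fast=4
  step 3: slow=3, fast=6
  step 4: fast -> None, no cycle

Cycle: no


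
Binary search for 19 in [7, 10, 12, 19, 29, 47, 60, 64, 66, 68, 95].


Step 1: lo=0, hi=10, mid=5, val=47
Step 2: lo=0, hi=4, mid=2, val=12
Step 3: lo=3, hi=4, mid=3, val=19

Found at index 3


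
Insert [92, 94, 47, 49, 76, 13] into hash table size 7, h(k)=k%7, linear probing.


Insert 92: h=1 -> slot 1
Insert 94: h=3 -> slot 3
Insert 47: h=5 -> slot 5
Insert 49: h=0 -> slot 0
Insert 76: h=6 -> slot 6
Insert 13: h=6, 3 probes -> slot 2

Table: [49, 92, 13, 94, None, 47, 76]


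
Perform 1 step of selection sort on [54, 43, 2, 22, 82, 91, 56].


Initial: [54, 43, 2, 22, 82, 91, 56]
Step 1: min=2 at 2
  Swap: [2, 43, 54, 22, 82, 91, 56]

After 1 step: [2, 43, 54, 22, 82, 91, 56]


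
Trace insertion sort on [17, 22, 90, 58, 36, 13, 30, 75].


Initial: [17, 22, 90, 58, 36, 13, 30, 75]
Insert 22: [17, 22, 90, 58, 36, 13, 30, 75]
Insert 90: [17, 22, 90, 58, 36, 13, 30, 75]
Insert 58: [17, 22, 58, 90, 36, 13, 30, 75]
Insert 36: [17, 22, 36, 58, 90, 13, 30, 75]
Insert 13: [13, 17, 22, 36, 58, 90, 30, 75]
Insert 30: [13, 17, 22, 30, 36, 58, 90, 75]
Insert 75: [13, 17, 22, 30, 36, 58, 75, 90]

Sorted: [13, 17, 22, 30, 36, 58, 75, 90]


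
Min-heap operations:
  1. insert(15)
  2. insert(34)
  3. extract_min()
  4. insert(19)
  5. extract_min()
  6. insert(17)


insert(15) -> [15]
insert(34) -> [15, 34]
extract_min()->15, [34]
insert(19) -> [19, 34]
extract_min()->19, [34]
insert(17) -> [17, 34]

Final heap: [17, 34]


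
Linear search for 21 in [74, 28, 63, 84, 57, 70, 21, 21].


i=0: 74!=21
i=1: 28!=21
i=2: 63!=21
i=3: 84!=21
i=4: 57!=21
i=5: 70!=21
i=6: 21==21 found!

Found at 6, 7 comps


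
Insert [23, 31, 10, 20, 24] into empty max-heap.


Insert 23: [23]
Insert 31: [31, 23]
Insert 10: [31, 23, 10]
Insert 20: [31, 23, 10, 20]
Insert 24: [31, 24, 10, 20, 23]

Final heap: [31, 24, 10, 20, 23]


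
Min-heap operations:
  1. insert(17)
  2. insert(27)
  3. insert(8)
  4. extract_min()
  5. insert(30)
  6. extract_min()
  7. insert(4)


insert(17) -> [17]
insert(27) -> [17, 27]
insert(8) -> [8, 27, 17]
extract_min()->8, [17, 27]
insert(30) -> [17, 27, 30]
extract_min()->17, [27, 30]
insert(4) -> [4, 30, 27]

Final heap: [4, 30, 27]


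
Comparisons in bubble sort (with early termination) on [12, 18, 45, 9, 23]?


Algorithm: bubble sort (with early termination)
Input: [12, 18, 45, 9, 23]
Sorted: [9, 12, 18, 23, 45]

10


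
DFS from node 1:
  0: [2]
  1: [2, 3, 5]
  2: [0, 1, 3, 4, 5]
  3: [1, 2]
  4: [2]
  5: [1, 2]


Visit 1, push [5, 3, 2]
Visit 2, push [5, 4, 3, 0]
Visit 0, push []
Visit 3, push []
Visit 4, push []
Visit 5, push []

DFS order: [1, 2, 0, 3, 4, 5]


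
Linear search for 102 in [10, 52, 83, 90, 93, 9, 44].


i=0: 10!=102
i=1: 52!=102
i=2: 83!=102
i=3: 90!=102
i=4: 93!=102
i=5: 9!=102
i=6: 44!=102

Not found, 7 comps


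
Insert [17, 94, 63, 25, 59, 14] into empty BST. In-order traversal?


Insert 17: root
Insert 94: R from 17
Insert 63: R from 17 -> L from 94
Insert 25: R from 17 -> L from 94 -> L from 63
Insert 59: R from 17 -> L from 94 -> L from 63 -> R from 25
Insert 14: L from 17

In-order: [14, 17, 25, 59, 63, 94]


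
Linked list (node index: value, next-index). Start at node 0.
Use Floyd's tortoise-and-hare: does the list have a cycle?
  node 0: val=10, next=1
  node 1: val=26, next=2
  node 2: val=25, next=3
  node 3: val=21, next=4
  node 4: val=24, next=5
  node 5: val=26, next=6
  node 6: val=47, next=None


Floyd's tortoise (slow, +1) and hare (fast, +2):
  init: slow=0, fast=0
  step 1: slow=1, fast=2
  step 2: slow=2, fast=4
  step 3: slow=3, fast=6
  step 4: fast -> None, no cycle

Cycle: no


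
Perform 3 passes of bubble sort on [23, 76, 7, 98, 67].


Initial: [23, 76, 7, 98, 67]
Pass 1: [23, 7, 76, 67, 98] (2 swaps)
Pass 2: [7, 23, 67, 76, 98] (2 swaps)
Pass 3: [7, 23, 67, 76, 98] (0 swaps)

After 3 passes: [7, 23, 67, 76, 98]


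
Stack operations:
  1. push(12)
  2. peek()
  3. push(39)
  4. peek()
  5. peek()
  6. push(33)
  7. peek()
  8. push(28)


push(12) -> [12]
peek()->12
push(39) -> [12, 39]
peek()->39
peek()->39
push(33) -> [12, 39, 33]
peek()->33
push(28) -> [12, 39, 33, 28]

Final stack: [12, 39, 33, 28]


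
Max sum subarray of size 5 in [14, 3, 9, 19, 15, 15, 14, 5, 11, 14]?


[0:5]: 60
[1:6]: 61
[2:7]: 72
[3:8]: 68
[4:9]: 60
[5:10]: 59

Max: 72 at [2:7]


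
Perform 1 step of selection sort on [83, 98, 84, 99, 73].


Initial: [83, 98, 84, 99, 73]
Step 1: min=73 at 4
  Swap: [73, 98, 84, 99, 83]

After 1 step: [73, 98, 84, 99, 83]


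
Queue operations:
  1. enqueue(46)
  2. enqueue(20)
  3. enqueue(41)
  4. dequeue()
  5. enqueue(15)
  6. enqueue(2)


enqueue(46) -> [46]
enqueue(20) -> [46, 20]
enqueue(41) -> [46, 20, 41]
dequeue()->46, [20, 41]
enqueue(15) -> [20, 41, 15]
enqueue(2) -> [20, 41, 15, 2]

Final queue: [20, 41, 15, 2]


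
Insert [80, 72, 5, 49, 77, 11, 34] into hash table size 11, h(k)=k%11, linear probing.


Insert 80: h=3 -> slot 3
Insert 72: h=6 -> slot 6
Insert 5: h=5 -> slot 5
Insert 49: h=5, 2 probes -> slot 7
Insert 77: h=0 -> slot 0
Insert 11: h=0, 1 probes -> slot 1
Insert 34: h=1, 1 probes -> slot 2

Table: [77, 11, 34, 80, None, 5, 72, 49, None, None, None]


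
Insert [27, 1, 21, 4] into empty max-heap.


Insert 27: [27]
Insert 1: [27, 1]
Insert 21: [27, 1, 21]
Insert 4: [27, 4, 21, 1]

Final heap: [27, 4, 21, 1]


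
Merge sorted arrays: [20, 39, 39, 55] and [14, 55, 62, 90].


Take 14 from B
Take 20 from A
Take 39 from A
Take 39 from A
Take 55 from A

Merged: [14, 20, 39, 39, 55, 55, 62, 90]


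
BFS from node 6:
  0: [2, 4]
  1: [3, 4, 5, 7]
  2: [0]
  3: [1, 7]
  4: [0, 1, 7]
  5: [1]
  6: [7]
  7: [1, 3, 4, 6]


Visit 6, enqueue [7]
Visit 7, enqueue [1, 3, 4]
Visit 1, enqueue [5]
Visit 3, enqueue []
Visit 4, enqueue [0]
Visit 5, enqueue []
Visit 0, enqueue [2]
Visit 2, enqueue []

BFS order: [6, 7, 1, 3, 4, 5, 0, 2]


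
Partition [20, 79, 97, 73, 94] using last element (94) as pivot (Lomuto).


Pivot: 94
  20 <= 94: advance i (no swap)
  79 <= 94: advance i (no swap)
  73 <= 94: swap -> [20, 79, 73, 97, 94]
Place pivot at 3: [20, 79, 73, 94, 97]

Partitioned: [20, 79, 73, 94, 97]


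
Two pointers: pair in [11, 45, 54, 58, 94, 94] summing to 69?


lo=0(11)+hi=5(94)=105
lo=0(11)+hi=4(94)=105
lo=0(11)+hi=3(58)=69

Yes: 11+58=69


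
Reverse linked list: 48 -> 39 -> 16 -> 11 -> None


Step 1: curr=48, set curr.next=prev(None) | reversed so far: 48
Step 2: curr=39, set curr.next=prev(48) | reversed so far: 39 -> 48
Step 3: curr=16, set curr.next=prev(39) | reversed so far: 16 -> 39 -> 48
Step 4: curr=11, set curr.next=prev(16) | reversed so far: 11 -> 16 -> 39 -> 48

11 -> 16 -> 39 -> 48 -> None


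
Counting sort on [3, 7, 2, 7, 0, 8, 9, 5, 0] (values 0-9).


Input: [3, 7, 2, 7, 0, 8, 9, 5, 0]
Counts: [2, 0, 1, 1, 0, 1, 0, 2, 1, 1]

Sorted: [0, 0, 2, 3, 5, 7, 7, 8, 9]


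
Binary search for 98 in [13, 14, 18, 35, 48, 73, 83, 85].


Step 1: lo=0, hi=7, mid=3, val=35
Step 2: lo=4, hi=7, mid=5, val=73
Step 3: lo=6, hi=7, mid=6, val=83
Step 4: lo=7, hi=7, mid=7, val=85

Not found


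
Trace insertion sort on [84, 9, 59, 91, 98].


Initial: [84, 9, 59, 91, 98]
Insert 9: [9, 84, 59, 91, 98]
Insert 59: [9, 59, 84, 91, 98]
Insert 91: [9, 59, 84, 91, 98]
Insert 98: [9, 59, 84, 91, 98]

Sorted: [9, 59, 84, 91, 98]


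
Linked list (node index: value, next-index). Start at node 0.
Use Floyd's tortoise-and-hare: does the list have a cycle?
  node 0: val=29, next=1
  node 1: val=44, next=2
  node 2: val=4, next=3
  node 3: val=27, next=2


Floyd's tortoise (slow, +1) and hare (fast, +2):
  init: slow=0, fast=0
  step 1: slow=1, fast=2
  step 2: slow=2, fast=2
  slow == fast at node 2: cycle detected

Cycle: yes


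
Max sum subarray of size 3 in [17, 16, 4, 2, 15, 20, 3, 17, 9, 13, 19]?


[0:3]: 37
[1:4]: 22
[2:5]: 21
[3:6]: 37
[4:7]: 38
[5:8]: 40
[6:9]: 29
[7:10]: 39
[8:11]: 41

Max: 41 at [8:11]


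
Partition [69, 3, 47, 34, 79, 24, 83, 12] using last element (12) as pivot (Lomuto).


Pivot: 12
  3 <= 12: swap -> [3, 69, 47, 34, 79, 24, 83, 12]
Place pivot at 1: [3, 12, 47, 34, 79, 24, 83, 69]

Partitioned: [3, 12, 47, 34, 79, 24, 83, 69]


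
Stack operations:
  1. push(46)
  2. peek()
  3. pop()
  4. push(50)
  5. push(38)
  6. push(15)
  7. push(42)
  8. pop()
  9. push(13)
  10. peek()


push(46) -> [46]
peek()->46
pop()->46, []
push(50) -> [50]
push(38) -> [50, 38]
push(15) -> [50, 38, 15]
push(42) -> [50, 38, 15, 42]
pop()->42, [50, 38, 15]
push(13) -> [50, 38, 15, 13]
peek()->13

Final stack: [50, 38, 15, 13]


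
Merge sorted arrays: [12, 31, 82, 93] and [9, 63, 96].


Take 9 from B
Take 12 from A
Take 31 from A
Take 63 from B
Take 82 from A
Take 93 from A

Merged: [9, 12, 31, 63, 82, 93, 96]


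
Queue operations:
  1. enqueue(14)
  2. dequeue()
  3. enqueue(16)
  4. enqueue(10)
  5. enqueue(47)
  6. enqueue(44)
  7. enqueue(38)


enqueue(14) -> [14]
dequeue()->14, []
enqueue(16) -> [16]
enqueue(10) -> [16, 10]
enqueue(47) -> [16, 10, 47]
enqueue(44) -> [16, 10, 47, 44]
enqueue(38) -> [16, 10, 47, 44, 38]

Final queue: [16, 10, 47, 44, 38]


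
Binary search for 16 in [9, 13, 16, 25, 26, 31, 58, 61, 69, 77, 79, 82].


Step 1: lo=0, hi=11, mid=5, val=31
Step 2: lo=0, hi=4, mid=2, val=16

Found at index 2


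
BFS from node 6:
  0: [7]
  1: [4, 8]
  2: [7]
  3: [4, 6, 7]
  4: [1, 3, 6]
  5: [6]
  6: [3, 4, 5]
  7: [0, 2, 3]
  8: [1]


Visit 6, enqueue [3, 4, 5]
Visit 3, enqueue [7]
Visit 4, enqueue [1]
Visit 5, enqueue []
Visit 7, enqueue [0, 2]
Visit 1, enqueue [8]
Visit 0, enqueue []
Visit 2, enqueue []
Visit 8, enqueue []

BFS order: [6, 3, 4, 5, 7, 1, 0, 2, 8]


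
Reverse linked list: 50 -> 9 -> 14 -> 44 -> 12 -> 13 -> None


Step 1: curr=50, set curr.next=prev(None) | reversed so far: 50
Step 2: curr=9, set curr.next=prev(50) | reversed so far: 9 -> 50
Step 3: curr=14, set curr.next=prev(9) | reversed so far: 14 -> 9 -> 50
Step 4: curr=44, set curr.next=prev(14) | reversed so far: 44 -> 14 -> 9 -> 50
Step 5: curr=12, set curr.next=prev(44) | reversed so far: 12 -> 44 -> 14 -> 9 -> 50
Step 6: curr=13, set curr.next=prev(12) | reversed so far: 13 -> 12 -> 44 -> 14 -> 9 -> 50

13 -> 12 -> 44 -> 14 -> 9 -> 50 -> None


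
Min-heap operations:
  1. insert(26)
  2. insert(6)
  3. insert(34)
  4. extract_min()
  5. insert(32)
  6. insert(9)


insert(26) -> [26]
insert(6) -> [6, 26]
insert(34) -> [6, 26, 34]
extract_min()->6, [26, 34]
insert(32) -> [26, 34, 32]
insert(9) -> [9, 26, 32, 34]

Final heap: [9, 26, 32, 34]


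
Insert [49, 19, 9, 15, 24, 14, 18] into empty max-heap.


Insert 49: [49]
Insert 19: [49, 19]
Insert 9: [49, 19, 9]
Insert 15: [49, 19, 9, 15]
Insert 24: [49, 24, 9, 15, 19]
Insert 14: [49, 24, 14, 15, 19, 9]
Insert 18: [49, 24, 18, 15, 19, 9, 14]

Final heap: [49, 24, 18, 15, 19, 9, 14]


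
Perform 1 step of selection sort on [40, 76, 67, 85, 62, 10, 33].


Initial: [40, 76, 67, 85, 62, 10, 33]
Step 1: min=10 at 5
  Swap: [10, 76, 67, 85, 62, 40, 33]

After 1 step: [10, 76, 67, 85, 62, 40, 33]


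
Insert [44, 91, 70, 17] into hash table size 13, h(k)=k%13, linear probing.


Insert 44: h=5 -> slot 5
Insert 91: h=0 -> slot 0
Insert 70: h=5, 1 probes -> slot 6
Insert 17: h=4 -> slot 4

Table: [91, None, None, None, 17, 44, 70, None, None, None, None, None, None]


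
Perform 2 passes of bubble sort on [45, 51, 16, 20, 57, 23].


Initial: [45, 51, 16, 20, 57, 23]
Pass 1: [45, 16, 20, 51, 23, 57] (3 swaps)
Pass 2: [16, 20, 45, 23, 51, 57] (3 swaps)

After 2 passes: [16, 20, 45, 23, 51, 57]


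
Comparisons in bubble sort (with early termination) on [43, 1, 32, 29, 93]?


Algorithm: bubble sort (with early termination)
Input: [43, 1, 32, 29, 93]
Sorted: [1, 29, 32, 43, 93]

9


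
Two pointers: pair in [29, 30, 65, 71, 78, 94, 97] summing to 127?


lo=0(29)+hi=6(97)=126
lo=1(30)+hi=6(97)=127

Yes: 30+97=127


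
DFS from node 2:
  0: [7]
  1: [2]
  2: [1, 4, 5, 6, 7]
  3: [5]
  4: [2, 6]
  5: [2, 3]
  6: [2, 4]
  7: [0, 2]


Visit 2, push [7, 6, 5, 4, 1]
Visit 1, push []
Visit 4, push [6]
Visit 6, push []
Visit 5, push [3]
Visit 3, push []
Visit 7, push [0]
Visit 0, push []

DFS order: [2, 1, 4, 6, 5, 3, 7, 0]


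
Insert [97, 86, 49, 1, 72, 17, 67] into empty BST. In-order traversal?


Insert 97: root
Insert 86: L from 97
Insert 49: L from 97 -> L from 86
Insert 1: L from 97 -> L from 86 -> L from 49
Insert 72: L from 97 -> L from 86 -> R from 49
Insert 17: L from 97 -> L from 86 -> L from 49 -> R from 1
Insert 67: L from 97 -> L from 86 -> R from 49 -> L from 72

In-order: [1, 17, 49, 67, 72, 86, 97]


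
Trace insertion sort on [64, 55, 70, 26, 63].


Initial: [64, 55, 70, 26, 63]
Insert 55: [55, 64, 70, 26, 63]
Insert 70: [55, 64, 70, 26, 63]
Insert 26: [26, 55, 64, 70, 63]
Insert 63: [26, 55, 63, 64, 70]

Sorted: [26, 55, 63, 64, 70]


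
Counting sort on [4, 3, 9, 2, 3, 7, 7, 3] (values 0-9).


Input: [4, 3, 9, 2, 3, 7, 7, 3]
Counts: [0, 0, 1, 3, 1, 0, 0, 2, 0, 1]

Sorted: [2, 3, 3, 3, 4, 7, 7, 9]


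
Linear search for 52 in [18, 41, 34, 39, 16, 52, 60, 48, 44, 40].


i=0: 18!=52
i=1: 41!=52
i=2: 34!=52
i=3: 39!=52
i=4: 16!=52
i=5: 52==52 found!

Found at 5, 6 comps


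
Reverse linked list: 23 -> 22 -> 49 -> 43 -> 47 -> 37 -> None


Step 1: curr=23, set curr.next=prev(None) | reversed so far: 23
Step 2: curr=22, set curr.next=prev(23) | reversed so far: 22 -> 23
Step 3: curr=49, set curr.next=prev(22) | reversed so far: 49 -> 22 -> 23
Step 4: curr=43, set curr.next=prev(49) | reversed so far: 43 -> 49 -> 22 -> 23
Step 5: curr=47, set curr.next=prev(43) | reversed so far: 47 -> 43 -> 49 -> 22 -> 23
Step 6: curr=37, set curr.next=prev(47) | reversed so far: 37 -> 47 -> 43 -> 49 -> 22 -> 23

37 -> 47 -> 43 -> 49 -> 22 -> 23 -> None


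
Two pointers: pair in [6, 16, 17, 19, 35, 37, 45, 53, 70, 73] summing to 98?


lo=0(6)+hi=9(73)=79
lo=1(16)+hi=9(73)=89
lo=2(17)+hi=9(73)=90
lo=3(19)+hi=9(73)=92
lo=4(35)+hi=9(73)=108
lo=4(35)+hi=8(70)=105
lo=4(35)+hi=7(53)=88
lo=5(37)+hi=7(53)=90
lo=6(45)+hi=7(53)=98

Yes: 45+53=98


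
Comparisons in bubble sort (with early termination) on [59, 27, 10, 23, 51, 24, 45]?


Algorithm: bubble sort (with early termination)
Input: [59, 27, 10, 23, 51, 24, 45]
Sorted: [10, 23, 24, 27, 45, 51, 59]

18


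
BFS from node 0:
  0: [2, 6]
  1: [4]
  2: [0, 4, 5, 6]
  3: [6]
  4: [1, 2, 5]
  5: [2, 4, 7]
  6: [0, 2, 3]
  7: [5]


Visit 0, enqueue [2, 6]
Visit 2, enqueue [4, 5]
Visit 6, enqueue [3]
Visit 4, enqueue [1]
Visit 5, enqueue [7]
Visit 3, enqueue []
Visit 1, enqueue []
Visit 7, enqueue []

BFS order: [0, 2, 6, 4, 5, 3, 1, 7]


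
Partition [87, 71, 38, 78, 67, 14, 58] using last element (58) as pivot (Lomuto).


Pivot: 58
  38 <= 58: swap -> [38, 71, 87, 78, 67, 14, 58]
  14 <= 58: swap -> [38, 14, 87, 78, 67, 71, 58]
Place pivot at 2: [38, 14, 58, 78, 67, 71, 87]

Partitioned: [38, 14, 58, 78, 67, 71, 87]


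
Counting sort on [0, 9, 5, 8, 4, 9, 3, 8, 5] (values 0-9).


Input: [0, 9, 5, 8, 4, 9, 3, 8, 5]
Counts: [1, 0, 0, 1, 1, 2, 0, 0, 2, 2]

Sorted: [0, 3, 4, 5, 5, 8, 8, 9, 9]


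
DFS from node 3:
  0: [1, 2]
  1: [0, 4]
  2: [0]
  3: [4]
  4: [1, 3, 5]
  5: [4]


Visit 3, push [4]
Visit 4, push [5, 1]
Visit 1, push [0]
Visit 0, push [2]
Visit 2, push []
Visit 5, push []

DFS order: [3, 4, 1, 0, 2, 5]


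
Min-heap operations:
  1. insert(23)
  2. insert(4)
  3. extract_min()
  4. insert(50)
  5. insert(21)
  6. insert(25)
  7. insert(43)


insert(23) -> [23]
insert(4) -> [4, 23]
extract_min()->4, [23]
insert(50) -> [23, 50]
insert(21) -> [21, 50, 23]
insert(25) -> [21, 25, 23, 50]
insert(43) -> [21, 25, 23, 50, 43]

Final heap: [21, 25, 23, 50, 43]


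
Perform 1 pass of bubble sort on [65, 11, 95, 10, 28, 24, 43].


Initial: [65, 11, 95, 10, 28, 24, 43]
Pass 1: [11, 65, 10, 28, 24, 43, 95] (5 swaps)

After 1 pass: [11, 65, 10, 28, 24, 43, 95]


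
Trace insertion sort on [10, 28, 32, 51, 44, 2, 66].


Initial: [10, 28, 32, 51, 44, 2, 66]
Insert 28: [10, 28, 32, 51, 44, 2, 66]
Insert 32: [10, 28, 32, 51, 44, 2, 66]
Insert 51: [10, 28, 32, 51, 44, 2, 66]
Insert 44: [10, 28, 32, 44, 51, 2, 66]
Insert 2: [2, 10, 28, 32, 44, 51, 66]
Insert 66: [2, 10, 28, 32, 44, 51, 66]

Sorted: [2, 10, 28, 32, 44, 51, 66]


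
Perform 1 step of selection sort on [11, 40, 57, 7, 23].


Initial: [11, 40, 57, 7, 23]
Step 1: min=7 at 3
  Swap: [7, 40, 57, 11, 23]

After 1 step: [7, 40, 57, 11, 23]


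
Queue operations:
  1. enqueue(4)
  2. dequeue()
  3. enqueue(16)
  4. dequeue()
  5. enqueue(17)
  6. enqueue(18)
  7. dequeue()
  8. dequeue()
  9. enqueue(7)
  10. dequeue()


enqueue(4) -> [4]
dequeue()->4, []
enqueue(16) -> [16]
dequeue()->16, []
enqueue(17) -> [17]
enqueue(18) -> [17, 18]
dequeue()->17, [18]
dequeue()->18, []
enqueue(7) -> [7]
dequeue()->7, []

Final queue: []


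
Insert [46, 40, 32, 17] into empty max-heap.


Insert 46: [46]
Insert 40: [46, 40]
Insert 32: [46, 40, 32]
Insert 17: [46, 40, 32, 17]

Final heap: [46, 40, 32, 17]


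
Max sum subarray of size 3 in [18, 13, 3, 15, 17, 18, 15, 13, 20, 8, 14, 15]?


[0:3]: 34
[1:4]: 31
[2:5]: 35
[3:6]: 50
[4:7]: 50
[5:8]: 46
[6:9]: 48
[7:10]: 41
[8:11]: 42
[9:12]: 37

Max: 50 at [3:6]


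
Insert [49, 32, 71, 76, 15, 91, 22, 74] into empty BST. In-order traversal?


Insert 49: root
Insert 32: L from 49
Insert 71: R from 49
Insert 76: R from 49 -> R from 71
Insert 15: L from 49 -> L from 32
Insert 91: R from 49 -> R from 71 -> R from 76
Insert 22: L from 49 -> L from 32 -> R from 15
Insert 74: R from 49 -> R from 71 -> L from 76

In-order: [15, 22, 32, 49, 71, 74, 76, 91]


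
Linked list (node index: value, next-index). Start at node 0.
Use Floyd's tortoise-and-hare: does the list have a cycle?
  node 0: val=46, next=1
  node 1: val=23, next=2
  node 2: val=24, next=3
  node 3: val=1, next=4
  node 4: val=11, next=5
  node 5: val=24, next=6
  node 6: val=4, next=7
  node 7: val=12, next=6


Floyd's tortoise (slow, +1) and hare (fast, +2):
  init: slow=0, fast=0
  step 1: slow=1, fast=2
  step 2: slow=2, fast=4
  step 3: slow=3, fast=6
  step 4: slow=4, fast=6
  step 5: slow=5, fast=6
  step 6: slow=6, fast=6
  slow == fast at node 6: cycle detected

Cycle: yes


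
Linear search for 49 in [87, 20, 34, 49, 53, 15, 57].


i=0: 87!=49
i=1: 20!=49
i=2: 34!=49
i=3: 49==49 found!

Found at 3, 4 comps


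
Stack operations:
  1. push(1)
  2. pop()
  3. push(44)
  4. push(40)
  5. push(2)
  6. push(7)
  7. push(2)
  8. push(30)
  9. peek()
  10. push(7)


push(1) -> [1]
pop()->1, []
push(44) -> [44]
push(40) -> [44, 40]
push(2) -> [44, 40, 2]
push(7) -> [44, 40, 2, 7]
push(2) -> [44, 40, 2, 7, 2]
push(30) -> [44, 40, 2, 7, 2, 30]
peek()->30
push(7) -> [44, 40, 2, 7, 2, 30, 7]

Final stack: [44, 40, 2, 7, 2, 30, 7]


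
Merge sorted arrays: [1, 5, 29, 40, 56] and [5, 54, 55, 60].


Take 1 from A
Take 5 from A
Take 5 from B
Take 29 from A
Take 40 from A
Take 54 from B
Take 55 from B
Take 56 from A

Merged: [1, 5, 5, 29, 40, 54, 55, 56, 60]


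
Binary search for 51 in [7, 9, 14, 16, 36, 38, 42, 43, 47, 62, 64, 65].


Step 1: lo=0, hi=11, mid=5, val=38
Step 2: lo=6, hi=11, mid=8, val=47
Step 3: lo=9, hi=11, mid=10, val=64
Step 4: lo=9, hi=9, mid=9, val=62

Not found


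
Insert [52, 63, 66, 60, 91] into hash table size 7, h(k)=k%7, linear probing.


Insert 52: h=3 -> slot 3
Insert 63: h=0 -> slot 0
Insert 66: h=3, 1 probes -> slot 4
Insert 60: h=4, 1 probes -> slot 5
Insert 91: h=0, 1 probes -> slot 1

Table: [63, 91, None, 52, 66, 60, None]


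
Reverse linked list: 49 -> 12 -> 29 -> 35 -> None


Step 1: curr=49, set curr.next=prev(None) | reversed so far: 49
Step 2: curr=12, set curr.next=prev(49) | reversed so far: 12 -> 49
Step 3: curr=29, set curr.next=prev(12) | reversed so far: 29 -> 12 -> 49
Step 4: curr=35, set curr.next=prev(29) | reversed so far: 35 -> 29 -> 12 -> 49

35 -> 29 -> 12 -> 49 -> None


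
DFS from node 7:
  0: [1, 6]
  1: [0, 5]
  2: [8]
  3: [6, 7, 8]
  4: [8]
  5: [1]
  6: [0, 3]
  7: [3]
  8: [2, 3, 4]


Visit 7, push [3]
Visit 3, push [8, 6]
Visit 6, push [0]
Visit 0, push [1]
Visit 1, push [5]
Visit 5, push []
Visit 8, push [4, 2]
Visit 2, push []
Visit 4, push []

DFS order: [7, 3, 6, 0, 1, 5, 8, 2, 4]


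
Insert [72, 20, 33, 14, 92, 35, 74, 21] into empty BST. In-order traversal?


Insert 72: root
Insert 20: L from 72
Insert 33: L from 72 -> R from 20
Insert 14: L from 72 -> L from 20
Insert 92: R from 72
Insert 35: L from 72 -> R from 20 -> R from 33
Insert 74: R from 72 -> L from 92
Insert 21: L from 72 -> R from 20 -> L from 33

In-order: [14, 20, 21, 33, 35, 72, 74, 92]


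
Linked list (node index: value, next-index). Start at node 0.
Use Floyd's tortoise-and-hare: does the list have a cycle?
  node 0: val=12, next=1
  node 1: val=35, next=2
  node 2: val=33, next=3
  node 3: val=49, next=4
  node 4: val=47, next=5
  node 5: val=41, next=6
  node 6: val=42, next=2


Floyd's tortoise (slow, +1) and hare (fast, +2):
  init: slow=0, fast=0
  step 1: slow=1, fast=2
  step 2: slow=2, fast=4
  step 3: slow=3, fast=6
  step 4: slow=4, fast=3
  step 5: slow=5, fast=5
  slow == fast at node 5: cycle detected

Cycle: yes


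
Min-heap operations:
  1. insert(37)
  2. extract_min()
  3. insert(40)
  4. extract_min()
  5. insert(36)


insert(37) -> [37]
extract_min()->37, []
insert(40) -> [40]
extract_min()->40, []
insert(36) -> [36]

Final heap: [36]


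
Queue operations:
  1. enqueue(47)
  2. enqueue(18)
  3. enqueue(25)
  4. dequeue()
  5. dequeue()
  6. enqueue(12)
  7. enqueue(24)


enqueue(47) -> [47]
enqueue(18) -> [47, 18]
enqueue(25) -> [47, 18, 25]
dequeue()->47, [18, 25]
dequeue()->18, [25]
enqueue(12) -> [25, 12]
enqueue(24) -> [25, 12, 24]

Final queue: [25, 12, 24]


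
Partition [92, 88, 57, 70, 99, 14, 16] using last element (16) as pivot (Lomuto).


Pivot: 16
  14 <= 16: swap -> [14, 88, 57, 70, 99, 92, 16]
Place pivot at 1: [14, 16, 57, 70, 99, 92, 88]

Partitioned: [14, 16, 57, 70, 99, 92, 88]


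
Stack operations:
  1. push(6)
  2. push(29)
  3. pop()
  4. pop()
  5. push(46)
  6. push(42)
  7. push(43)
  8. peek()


push(6) -> [6]
push(29) -> [6, 29]
pop()->29, [6]
pop()->6, []
push(46) -> [46]
push(42) -> [46, 42]
push(43) -> [46, 42, 43]
peek()->43

Final stack: [46, 42, 43]


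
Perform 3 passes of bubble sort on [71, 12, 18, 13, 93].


Initial: [71, 12, 18, 13, 93]
Pass 1: [12, 18, 13, 71, 93] (3 swaps)
Pass 2: [12, 13, 18, 71, 93] (1 swaps)
Pass 3: [12, 13, 18, 71, 93] (0 swaps)

After 3 passes: [12, 13, 18, 71, 93]
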